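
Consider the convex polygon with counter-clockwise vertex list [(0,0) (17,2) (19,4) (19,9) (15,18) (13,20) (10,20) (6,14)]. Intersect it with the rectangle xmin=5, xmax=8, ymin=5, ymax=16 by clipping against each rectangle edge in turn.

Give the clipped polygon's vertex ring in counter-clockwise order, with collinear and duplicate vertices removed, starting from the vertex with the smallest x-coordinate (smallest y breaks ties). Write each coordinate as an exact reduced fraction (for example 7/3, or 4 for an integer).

Clipped polygon: [(5,5) (8,5) (8,16) (22/3,16) (6,14) (5,35/3)]

1. After x ≥ 5: [(5,35/3) (5,10/17) (17,2) (19,4) (19,9) (15,18) (13,20) (10,20) (6,14)]
2. After x ≤ 8: [(5,35/3) (5,10/17) (8,16/17) (8,17) (6,14)]
3. After y ≥ 5: [(5,35/3) (5,5) (8,5) (8,17) (6,14)]
4. After y ≤ 16: [(5,35/3) (5,5) (8,5) (8,16) (22/3,16) (6,14)]
5. Canonical ring: [(5,5) (8,5) (8,16) (22/3,16) (6,14) (5,35/3)]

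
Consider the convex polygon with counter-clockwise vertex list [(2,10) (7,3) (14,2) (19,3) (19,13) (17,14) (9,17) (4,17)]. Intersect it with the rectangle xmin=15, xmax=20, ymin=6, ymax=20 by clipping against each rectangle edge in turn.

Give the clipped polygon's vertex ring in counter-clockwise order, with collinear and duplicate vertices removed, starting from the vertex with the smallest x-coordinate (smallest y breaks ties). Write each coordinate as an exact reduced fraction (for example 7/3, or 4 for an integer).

1. After x ≥ 15: [(15,11/5) (19,3) (19,13) (17,14) (15,59/4)]
2. After x ≤ 20: [(15,11/5) (19,3) (19,13) (17,14) (15,59/4)]
3. After y ≥ 6: [(15,6) (19,6) (19,13) (17,14) (15,59/4)]
4. After y ≤ 20: [(15,6) (19,6) (19,13) (17,14) (15,59/4)]
5. Canonical ring: [(15,6) (19,6) (19,13) (17,14) (15,59/4)]

Clipped polygon: [(15,6) (19,6) (19,13) (17,14) (15,59/4)]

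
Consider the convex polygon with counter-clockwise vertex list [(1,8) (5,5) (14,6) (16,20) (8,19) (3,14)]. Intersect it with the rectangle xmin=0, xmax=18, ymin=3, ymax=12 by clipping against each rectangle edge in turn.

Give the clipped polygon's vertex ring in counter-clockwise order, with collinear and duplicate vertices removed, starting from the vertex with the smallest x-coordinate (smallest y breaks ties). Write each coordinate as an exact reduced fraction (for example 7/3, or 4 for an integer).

Clipped polygon: [(1,8) (5,5) (14,6) (104/7,12) (7/3,12)]

1. After x ≥ 0: [(1,8) (5,5) (14,6) (16,20) (8,19) (3,14)]
2. After x ≤ 18: [(1,8) (5,5) (14,6) (16,20) (8,19) (3,14)]
3. After y ≥ 3: [(1,8) (5,5) (14,6) (16,20) (8,19) (3,14)]
4. After y ≤ 12: [(7/3,12) (1,8) (5,5) (14,6) (104/7,12)]
5. Canonical ring: [(1,8) (5,5) (14,6) (104/7,12) (7/3,12)]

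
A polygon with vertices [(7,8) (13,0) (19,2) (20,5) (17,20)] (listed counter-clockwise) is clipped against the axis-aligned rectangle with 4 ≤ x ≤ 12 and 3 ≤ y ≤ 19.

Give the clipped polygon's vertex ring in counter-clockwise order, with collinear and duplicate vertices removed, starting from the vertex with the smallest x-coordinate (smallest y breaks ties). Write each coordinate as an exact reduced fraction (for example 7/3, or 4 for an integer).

Clipped polygon: [(7,8) (43/4,3) (12,3) (12,14)]

1. After x ≥ 4: [(7,8) (13,0) (19,2) (20,5) (17,20)]
2. After x ≤ 12: [(12,14) (7,8) (12,4/3)]
3. After y ≥ 3: [(12,3) (12,14) (7,8) (43/4,3)]
4. After y ≤ 19: [(12,3) (12,14) (7,8) (43/4,3)]
5. Canonical ring: [(7,8) (43/4,3) (12,3) (12,14)]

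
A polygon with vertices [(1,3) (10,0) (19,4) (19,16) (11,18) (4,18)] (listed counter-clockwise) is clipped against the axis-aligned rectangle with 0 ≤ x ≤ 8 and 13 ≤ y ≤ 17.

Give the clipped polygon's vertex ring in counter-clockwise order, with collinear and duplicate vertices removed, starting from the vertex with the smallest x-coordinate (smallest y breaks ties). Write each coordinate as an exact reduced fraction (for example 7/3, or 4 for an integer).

1. After x ≥ 0: [(1,3) (10,0) (19,4) (19,16) (11,18) (4,18)]
2. After x ≤ 8: [(1,3) (8,2/3) (8,18) (4,18)]
3. After y ≥ 13: [(3,13) (8,13) (8,18) (4,18)]
4. After y ≤ 17: [(19/5,17) (3,13) (8,13) (8,17)]
5. Canonical ring: [(3,13) (8,13) (8,17) (19/5,17)]

Clipped polygon: [(3,13) (8,13) (8,17) (19/5,17)]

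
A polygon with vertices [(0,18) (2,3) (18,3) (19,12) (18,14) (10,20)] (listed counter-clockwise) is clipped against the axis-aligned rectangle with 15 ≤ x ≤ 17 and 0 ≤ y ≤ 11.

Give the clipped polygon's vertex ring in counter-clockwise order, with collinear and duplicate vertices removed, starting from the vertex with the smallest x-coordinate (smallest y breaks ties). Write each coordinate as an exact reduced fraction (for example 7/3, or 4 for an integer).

Clipped polygon: [(15,3) (17,3) (17,11) (15,11)]

1. After x ≥ 15: [(15,3) (18,3) (19,12) (18,14) (15,65/4)]
2. After x ≤ 17: [(15,3) (17,3) (17,59/4) (15,65/4)]
3. After y ≥ 0: [(15,3) (17,3) (17,59/4) (15,65/4)]
4. After y ≤ 11: [(15,11) (15,3) (17,3) (17,11)]
5. Canonical ring: [(15,3) (17,3) (17,11) (15,11)]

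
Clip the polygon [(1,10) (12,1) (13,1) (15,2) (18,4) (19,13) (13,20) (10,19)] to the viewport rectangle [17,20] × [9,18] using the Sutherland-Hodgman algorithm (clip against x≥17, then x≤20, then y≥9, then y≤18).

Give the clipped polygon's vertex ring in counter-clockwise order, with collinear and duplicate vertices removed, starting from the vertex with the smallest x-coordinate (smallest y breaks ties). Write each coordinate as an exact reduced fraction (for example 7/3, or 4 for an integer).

Clipped polygon: [(17,9) (167/9,9) (19,13) (17,46/3)]

1. After x ≥ 17: [(17,10/3) (18,4) (19,13) (17,46/3)]
2. After x ≤ 20: [(17,10/3) (18,4) (19,13) (17,46/3)]
3. After y ≥ 9: [(17,9) (167/9,9) (19,13) (17,46/3)]
4. After y ≤ 18: [(17,9) (167/9,9) (19,13) (17,46/3)]
5. Canonical ring: [(17,9) (167/9,9) (19,13) (17,46/3)]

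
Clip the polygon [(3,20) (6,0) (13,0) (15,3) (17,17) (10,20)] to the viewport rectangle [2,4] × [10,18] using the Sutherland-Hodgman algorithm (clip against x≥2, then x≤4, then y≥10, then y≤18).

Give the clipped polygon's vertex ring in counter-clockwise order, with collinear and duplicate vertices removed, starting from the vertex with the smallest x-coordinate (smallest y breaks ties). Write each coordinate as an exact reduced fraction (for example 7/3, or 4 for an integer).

Clipped polygon: [(33/10,18) (4,40/3) (4,18)]

1. After x ≥ 2: [(3,20) (6,0) (13,0) (15,3) (17,17) (10,20)]
2. After x ≤ 4: [(4,20) (3,20) (4,40/3)]
3. After y ≥ 10: [(4,20) (3,20) (4,40/3)]
4. After y ≤ 18: [(4,18) (33/10,18) (4,40/3)]
5. Canonical ring: [(33/10,18) (4,40/3) (4,18)]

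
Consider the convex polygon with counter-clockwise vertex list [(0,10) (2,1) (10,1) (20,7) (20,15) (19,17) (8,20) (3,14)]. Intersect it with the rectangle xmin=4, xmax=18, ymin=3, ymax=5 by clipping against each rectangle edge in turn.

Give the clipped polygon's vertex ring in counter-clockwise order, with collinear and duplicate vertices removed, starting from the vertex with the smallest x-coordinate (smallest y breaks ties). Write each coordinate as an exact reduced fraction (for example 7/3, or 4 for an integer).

Clipped polygon: [(4,3) (40/3,3) (50/3,5) (4,5)]

1. After x ≥ 4: [(4,1) (10,1) (20,7) (20,15) (19,17) (8,20) (4,76/5)]
2. After x ≤ 18: [(4,1) (10,1) (18,29/5) (18,190/11) (8,20) (4,76/5)]
3. After y ≥ 3: [(4,3) (40/3,3) (18,29/5) (18,190/11) (8,20) (4,76/5)]
4. After y ≤ 5: [(4,5) (4,3) (40/3,3) (50/3,5)]
5. Canonical ring: [(4,3) (40/3,3) (50/3,5) (4,5)]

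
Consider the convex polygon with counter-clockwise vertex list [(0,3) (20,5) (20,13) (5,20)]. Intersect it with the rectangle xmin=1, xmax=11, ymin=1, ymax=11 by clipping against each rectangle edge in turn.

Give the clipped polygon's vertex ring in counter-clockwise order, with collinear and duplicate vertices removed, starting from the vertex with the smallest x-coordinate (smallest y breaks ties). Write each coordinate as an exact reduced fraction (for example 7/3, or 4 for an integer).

Clipped polygon: [(1,31/10) (11,41/10) (11,11) (40/17,11) (1,32/5)]

1. After x ≥ 1: [(1,32/5) (1,31/10) (20,5) (20,13) (5,20)]
2. After x ≤ 11: [(1,32/5) (1,31/10) (11,41/10) (11,86/5) (5,20)]
3. After y ≥ 1: [(1,32/5) (1,31/10) (11,41/10) (11,86/5) (5,20)]
4. After y ≤ 11: [(40/17,11) (1,32/5) (1,31/10) (11,41/10) (11,11)]
5. Canonical ring: [(1,31/10) (11,41/10) (11,11) (40/17,11) (1,32/5)]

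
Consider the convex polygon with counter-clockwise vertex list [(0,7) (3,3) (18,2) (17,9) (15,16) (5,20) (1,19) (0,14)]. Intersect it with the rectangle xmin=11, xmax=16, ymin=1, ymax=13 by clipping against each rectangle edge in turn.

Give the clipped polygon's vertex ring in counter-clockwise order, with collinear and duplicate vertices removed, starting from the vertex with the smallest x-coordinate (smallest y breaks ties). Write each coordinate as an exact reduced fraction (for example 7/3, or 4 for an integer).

Clipped polygon: [(11,37/15) (16,32/15) (16,25/2) (111/7,13) (11,13)]

1. After x ≥ 11: [(11,37/15) (18,2) (17,9) (15,16) (11,88/5)]
2. After x ≤ 16: [(11,37/15) (16,32/15) (16,25/2) (15,16) (11,88/5)]
3. After y ≥ 1: [(11,37/15) (16,32/15) (16,25/2) (15,16) (11,88/5)]
4. After y ≤ 13: [(11,13) (11,37/15) (16,32/15) (16,25/2) (111/7,13)]
5. Canonical ring: [(11,37/15) (16,32/15) (16,25/2) (111/7,13) (11,13)]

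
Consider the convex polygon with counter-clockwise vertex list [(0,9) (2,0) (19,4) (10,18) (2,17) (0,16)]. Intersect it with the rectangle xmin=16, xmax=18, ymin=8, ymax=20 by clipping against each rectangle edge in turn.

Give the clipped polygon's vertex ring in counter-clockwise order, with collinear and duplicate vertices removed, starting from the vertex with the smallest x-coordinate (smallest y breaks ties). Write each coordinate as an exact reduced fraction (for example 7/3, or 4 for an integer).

1. After x ≥ 16: [(16,56/17) (19,4) (16,26/3)]
2. After x ≤ 18: [(16,56/17) (18,64/17) (18,50/9) (16,26/3)]
3. After y ≥ 8: [(16,8) (115/7,8) (16,26/3)]
4. After y ≤ 20: [(16,8) (115/7,8) (16,26/3)]
5. Canonical ring: [(16,8) (115/7,8) (16,26/3)]

Clipped polygon: [(16,8) (115/7,8) (16,26/3)]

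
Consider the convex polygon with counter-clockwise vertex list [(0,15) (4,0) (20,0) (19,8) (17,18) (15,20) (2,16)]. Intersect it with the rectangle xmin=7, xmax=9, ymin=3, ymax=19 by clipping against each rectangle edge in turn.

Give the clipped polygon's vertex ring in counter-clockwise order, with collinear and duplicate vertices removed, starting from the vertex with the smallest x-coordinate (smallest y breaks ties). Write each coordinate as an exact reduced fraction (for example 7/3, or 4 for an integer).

1. After x ≥ 7: [(7,0) (20,0) (19,8) (17,18) (15,20) (7,228/13)]
2. After x ≤ 9: [(7,0) (9,0) (9,236/13) (7,228/13)]
3. After y ≥ 3: [(7,3) (9,3) (9,236/13) (7,228/13)]
4. After y ≤ 19: [(7,3) (9,3) (9,236/13) (7,228/13)]
5. Canonical ring: [(7,3) (9,3) (9,236/13) (7,228/13)]

Clipped polygon: [(7,3) (9,3) (9,236/13) (7,228/13)]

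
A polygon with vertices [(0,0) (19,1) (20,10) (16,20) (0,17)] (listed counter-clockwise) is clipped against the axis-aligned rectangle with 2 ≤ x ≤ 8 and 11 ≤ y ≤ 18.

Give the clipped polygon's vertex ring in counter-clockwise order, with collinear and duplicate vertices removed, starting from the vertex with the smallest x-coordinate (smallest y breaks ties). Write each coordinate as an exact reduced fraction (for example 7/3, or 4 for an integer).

1. After x ≥ 2: [(2,2/19) (19,1) (20,10) (16,20) (2,139/8)]
2. After x ≤ 8: [(2,2/19) (8,8/19) (8,37/2) (2,139/8)]
3. After y ≥ 11: [(2,11) (8,11) (8,37/2) (2,139/8)]
4. After y ≤ 18: [(2,11) (8,11) (8,18) (16/3,18) (2,139/8)]
5. Canonical ring: [(2,11) (8,11) (8,18) (16/3,18) (2,139/8)]

Clipped polygon: [(2,11) (8,11) (8,18) (16/3,18) (2,139/8)]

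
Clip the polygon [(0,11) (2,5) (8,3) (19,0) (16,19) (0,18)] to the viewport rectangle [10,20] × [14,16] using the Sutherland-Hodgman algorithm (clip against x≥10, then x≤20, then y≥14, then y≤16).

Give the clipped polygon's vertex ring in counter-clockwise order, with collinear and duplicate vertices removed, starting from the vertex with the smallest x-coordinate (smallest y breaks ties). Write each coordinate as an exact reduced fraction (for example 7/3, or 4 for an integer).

1. After x ≥ 10: [(10,27/11) (19,0) (16,19) (10,149/8)]
2. After x ≤ 20: [(10,27/11) (19,0) (16,19) (10,149/8)]
3. After y ≥ 14: [(10,14) (319/19,14) (16,19) (10,149/8)]
4. After y ≤ 16: [(10,16) (10,14) (319/19,14) (313/19,16)]
5. Canonical ring: [(10,14) (319/19,14) (313/19,16) (10,16)]

Clipped polygon: [(10,14) (319/19,14) (313/19,16) (10,16)]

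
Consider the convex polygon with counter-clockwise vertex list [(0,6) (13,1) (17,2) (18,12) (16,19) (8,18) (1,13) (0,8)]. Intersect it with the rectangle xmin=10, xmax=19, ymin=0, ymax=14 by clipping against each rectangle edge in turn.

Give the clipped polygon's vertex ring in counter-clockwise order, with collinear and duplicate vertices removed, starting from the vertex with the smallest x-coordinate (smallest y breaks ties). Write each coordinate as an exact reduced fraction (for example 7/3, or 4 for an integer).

1. After x ≥ 10: [(10,28/13) (13,1) (17,2) (18,12) (16,19) (10,73/4)]
2. After x ≤ 19: [(10,28/13) (13,1) (17,2) (18,12) (16,19) (10,73/4)]
3. After y ≥ 0: [(10,28/13) (13,1) (17,2) (18,12) (16,19) (10,73/4)]
4. After y ≤ 14: [(10,14) (10,28/13) (13,1) (17,2) (18,12) (122/7,14)]
5. Canonical ring: [(10,28/13) (13,1) (17,2) (18,12) (122/7,14) (10,14)]

Clipped polygon: [(10,28/13) (13,1) (17,2) (18,12) (122/7,14) (10,14)]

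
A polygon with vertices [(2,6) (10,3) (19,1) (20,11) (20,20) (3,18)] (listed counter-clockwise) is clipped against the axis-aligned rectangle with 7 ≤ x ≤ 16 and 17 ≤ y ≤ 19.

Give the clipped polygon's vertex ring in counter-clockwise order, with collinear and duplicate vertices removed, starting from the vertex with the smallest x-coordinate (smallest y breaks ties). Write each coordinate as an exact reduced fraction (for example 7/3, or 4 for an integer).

1. After x ≥ 7: [(7,33/8) (10,3) (19,1) (20,11) (20,20) (7,314/17)]
2. After x ≤ 16: [(7,33/8) (10,3) (16,5/3) (16,332/17) (7,314/17)]
3. After y ≥ 17: [(7,17) (16,17) (16,332/17) (7,314/17)]
4. After y ≤ 19: [(7,17) (16,17) (16,19) (23/2,19) (7,314/17)]
5. Canonical ring: [(7,17) (16,17) (16,19) (23/2,19) (7,314/17)]

Clipped polygon: [(7,17) (16,17) (16,19) (23/2,19) (7,314/17)]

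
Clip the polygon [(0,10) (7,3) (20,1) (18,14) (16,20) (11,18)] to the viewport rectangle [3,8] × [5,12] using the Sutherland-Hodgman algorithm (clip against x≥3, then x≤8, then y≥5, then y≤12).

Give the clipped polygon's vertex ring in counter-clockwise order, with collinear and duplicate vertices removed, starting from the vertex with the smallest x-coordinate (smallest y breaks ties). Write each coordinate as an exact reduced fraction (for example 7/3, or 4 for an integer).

Clipped polygon: [(3,7) (5,5) (8,5) (8,12) (3,12)]

1. After x ≥ 3: [(3,134/11) (3,7) (7,3) (20,1) (18,14) (16,20) (11,18)]
2. After x ≤ 8: [(8,174/11) (3,134/11) (3,7) (7,3) (8,37/13)]
3. After y ≥ 5: [(8,5) (8,174/11) (3,134/11) (3,7) (5,5)]
4. After y ≤ 12: [(8,5) (8,12) (3,12) (3,7) (5,5)]
5. Canonical ring: [(3,7) (5,5) (8,5) (8,12) (3,12)]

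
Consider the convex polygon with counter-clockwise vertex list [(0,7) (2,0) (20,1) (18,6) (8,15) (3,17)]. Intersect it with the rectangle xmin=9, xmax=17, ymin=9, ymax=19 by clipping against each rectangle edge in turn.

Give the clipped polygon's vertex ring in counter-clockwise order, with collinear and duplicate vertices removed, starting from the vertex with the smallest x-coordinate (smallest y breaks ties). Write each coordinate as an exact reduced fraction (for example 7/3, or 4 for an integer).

Clipped polygon: [(9,9) (44/3,9) (9,141/10)]

1. After x ≥ 9: [(9,7/18) (20,1) (18,6) (9,141/10)]
2. After x ≤ 17: [(9,7/18) (17,5/6) (17,69/10) (9,141/10)]
3. After y ≥ 9: [(9,9) (44/3,9) (9,141/10)]
4. After y ≤ 19: [(9,9) (44/3,9) (9,141/10)]
5. Canonical ring: [(9,9) (44/3,9) (9,141/10)]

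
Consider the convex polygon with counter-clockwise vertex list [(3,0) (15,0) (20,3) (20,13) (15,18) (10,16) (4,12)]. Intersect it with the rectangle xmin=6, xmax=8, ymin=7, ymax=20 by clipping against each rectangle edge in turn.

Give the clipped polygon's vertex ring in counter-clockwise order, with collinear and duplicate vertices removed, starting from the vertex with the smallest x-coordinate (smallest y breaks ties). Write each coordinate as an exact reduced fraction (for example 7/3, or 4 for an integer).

Clipped polygon: [(6,7) (8,7) (8,44/3) (6,40/3)]

1. After x ≥ 6: [(6,0) (15,0) (20,3) (20,13) (15,18) (10,16) (6,40/3)]
2. After x ≤ 8: [(6,0) (8,0) (8,44/3) (6,40/3)]
3. After y ≥ 7: [(6,7) (8,7) (8,44/3) (6,40/3)]
4. After y ≤ 20: [(6,7) (8,7) (8,44/3) (6,40/3)]
5. Canonical ring: [(6,7) (8,7) (8,44/3) (6,40/3)]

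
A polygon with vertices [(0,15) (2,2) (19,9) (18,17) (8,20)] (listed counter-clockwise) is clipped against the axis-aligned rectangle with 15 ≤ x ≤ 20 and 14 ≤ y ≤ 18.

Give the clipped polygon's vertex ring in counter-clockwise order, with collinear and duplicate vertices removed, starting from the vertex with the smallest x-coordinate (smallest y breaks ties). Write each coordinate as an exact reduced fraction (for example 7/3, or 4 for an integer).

Clipped polygon: [(15,14) (147/8,14) (18,17) (15,179/10)]

1. After x ≥ 15: [(15,125/17) (19,9) (18,17) (15,179/10)]
2. After x ≤ 20: [(15,125/17) (19,9) (18,17) (15,179/10)]
3. After y ≥ 14: [(15,14) (147/8,14) (18,17) (15,179/10)]
4. After y ≤ 18: [(15,14) (147/8,14) (18,17) (15,179/10)]
5. Canonical ring: [(15,14) (147/8,14) (18,17) (15,179/10)]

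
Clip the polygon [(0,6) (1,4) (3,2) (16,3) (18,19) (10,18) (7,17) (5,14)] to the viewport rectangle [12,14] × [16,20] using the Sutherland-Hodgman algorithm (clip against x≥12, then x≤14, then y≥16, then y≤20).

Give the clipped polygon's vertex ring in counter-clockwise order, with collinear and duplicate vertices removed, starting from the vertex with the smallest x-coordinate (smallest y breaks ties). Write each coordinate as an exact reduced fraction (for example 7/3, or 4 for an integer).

1. After x ≥ 12: [(12,35/13) (16,3) (18,19) (12,73/4)]
2. After x ≤ 14: [(12,35/13) (14,37/13) (14,37/2) (12,73/4)]
3. After y ≥ 16: [(12,16) (14,16) (14,37/2) (12,73/4)]
4. After y ≤ 20: [(12,16) (14,16) (14,37/2) (12,73/4)]
5. Canonical ring: [(12,16) (14,16) (14,37/2) (12,73/4)]

Clipped polygon: [(12,16) (14,16) (14,37/2) (12,73/4)]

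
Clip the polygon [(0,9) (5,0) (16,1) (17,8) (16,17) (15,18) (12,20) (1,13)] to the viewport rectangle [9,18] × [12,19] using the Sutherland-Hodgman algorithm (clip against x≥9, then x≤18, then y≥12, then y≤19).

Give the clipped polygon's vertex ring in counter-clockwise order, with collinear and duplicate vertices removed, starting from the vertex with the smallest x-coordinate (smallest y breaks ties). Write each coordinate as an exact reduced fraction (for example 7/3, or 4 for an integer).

Clipped polygon: [(9,12) (149/9,12) (16,17) (15,18) (27/2,19) (73/7,19) (9,199/11)]

1. After x ≥ 9: [(9,4/11) (16,1) (17,8) (16,17) (15,18) (12,20) (9,199/11)]
2. After x ≤ 18: [(9,4/11) (16,1) (17,8) (16,17) (15,18) (12,20) (9,199/11)]
3. After y ≥ 12: [(9,12) (149/9,12) (16,17) (15,18) (12,20) (9,199/11)]
4. After y ≤ 19: [(9,12) (149/9,12) (16,17) (15,18) (27/2,19) (73/7,19) (9,199/11)]
5. Canonical ring: [(9,12) (149/9,12) (16,17) (15,18) (27/2,19) (73/7,19) (9,199/11)]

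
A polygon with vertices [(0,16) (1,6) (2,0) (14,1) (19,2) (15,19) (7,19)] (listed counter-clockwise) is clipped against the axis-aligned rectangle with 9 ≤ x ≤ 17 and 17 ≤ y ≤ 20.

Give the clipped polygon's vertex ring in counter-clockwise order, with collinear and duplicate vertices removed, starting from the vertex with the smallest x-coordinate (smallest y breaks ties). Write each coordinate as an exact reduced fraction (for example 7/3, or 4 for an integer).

Clipped polygon: [(9,17) (263/17,17) (15,19) (9,19)]

1. After x ≥ 9: [(9,7/12) (14,1) (19,2) (15,19) (9,19)]
2. After x ≤ 17: [(9,7/12) (14,1) (17,8/5) (17,21/2) (15,19) (9,19)]
3. After y ≥ 17: [(9,17) (263/17,17) (15,19) (9,19)]
4. After y ≤ 20: [(9,17) (263/17,17) (15,19) (9,19)]
5. Canonical ring: [(9,17) (263/17,17) (15,19) (9,19)]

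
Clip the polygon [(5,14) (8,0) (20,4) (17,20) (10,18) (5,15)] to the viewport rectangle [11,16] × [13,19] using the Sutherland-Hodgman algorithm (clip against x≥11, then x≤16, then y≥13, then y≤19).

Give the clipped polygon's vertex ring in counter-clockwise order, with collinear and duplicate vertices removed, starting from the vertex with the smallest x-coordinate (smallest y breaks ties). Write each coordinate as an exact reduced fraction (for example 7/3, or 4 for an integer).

Clipped polygon: [(11,13) (16,13) (16,19) (27/2,19) (11,128/7)]

1. After x ≥ 11: [(11,1) (20,4) (17,20) (11,128/7)]
2. After x ≤ 16: [(11,1) (16,8/3) (16,138/7) (11,128/7)]
3. After y ≥ 13: [(11,13) (16,13) (16,138/7) (11,128/7)]
4. After y ≤ 19: [(11,13) (16,13) (16,19) (27/2,19) (11,128/7)]
5. Canonical ring: [(11,13) (16,13) (16,19) (27/2,19) (11,128/7)]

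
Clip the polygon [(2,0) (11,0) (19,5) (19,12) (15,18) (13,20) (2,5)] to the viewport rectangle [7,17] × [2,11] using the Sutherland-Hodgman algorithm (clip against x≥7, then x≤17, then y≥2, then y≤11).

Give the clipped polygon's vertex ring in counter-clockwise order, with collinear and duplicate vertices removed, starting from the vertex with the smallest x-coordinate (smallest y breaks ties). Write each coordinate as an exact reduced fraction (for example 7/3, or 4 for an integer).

Clipped polygon: [(7,2) (71/5,2) (17,15/4) (17,11) (7,11)]

1. After x ≥ 7: [(7,0) (11,0) (19,5) (19,12) (15,18) (13,20) (7,130/11)]
2. After x ≤ 17: [(7,0) (11,0) (17,15/4) (17,15) (15,18) (13,20) (7,130/11)]
3. After y ≥ 2: [(7,2) (71/5,2) (17,15/4) (17,15) (15,18) (13,20) (7,130/11)]
4. After y ≤ 11: [(7,11) (7,2) (71/5,2) (17,15/4) (17,11)]
5. Canonical ring: [(7,2) (71/5,2) (17,15/4) (17,11) (7,11)]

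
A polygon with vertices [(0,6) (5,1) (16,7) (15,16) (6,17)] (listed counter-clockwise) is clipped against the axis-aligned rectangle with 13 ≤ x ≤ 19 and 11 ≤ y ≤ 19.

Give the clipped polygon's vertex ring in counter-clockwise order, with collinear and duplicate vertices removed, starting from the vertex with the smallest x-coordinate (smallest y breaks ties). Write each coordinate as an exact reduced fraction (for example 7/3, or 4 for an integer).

Clipped polygon: [(13,11) (140/9,11) (15,16) (13,146/9)]

1. After x ≥ 13: [(13,59/11) (16,7) (15,16) (13,146/9)]
2. After x ≤ 19: [(13,59/11) (16,7) (15,16) (13,146/9)]
3. After y ≥ 11: [(13,11) (140/9,11) (15,16) (13,146/9)]
4. After y ≤ 19: [(13,11) (140/9,11) (15,16) (13,146/9)]
5. Canonical ring: [(13,11) (140/9,11) (15,16) (13,146/9)]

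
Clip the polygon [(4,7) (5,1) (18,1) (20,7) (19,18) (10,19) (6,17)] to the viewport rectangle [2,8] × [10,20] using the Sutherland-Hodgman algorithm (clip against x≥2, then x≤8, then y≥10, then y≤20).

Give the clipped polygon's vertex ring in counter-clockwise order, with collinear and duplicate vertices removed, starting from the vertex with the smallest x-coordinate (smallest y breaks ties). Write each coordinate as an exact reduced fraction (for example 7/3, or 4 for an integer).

1. After x ≥ 2: [(4,7) (5,1) (18,1) (20,7) (19,18) (10,19) (6,17)]
2. After x ≤ 8: [(4,7) (5,1) (8,1) (8,18) (6,17)]
3. After y ≥ 10: [(23/5,10) (8,10) (8,18) (6,17)]
4. After y ≤ 20: [(23/5,10) (8,10) (8,18) (6,17)]
5. Canonical ring: [(23/5,10) (8,10) (8,18) (6,17)]

Clipped polygon: [(23/5,10) (8,10) (8,18) (6,17)]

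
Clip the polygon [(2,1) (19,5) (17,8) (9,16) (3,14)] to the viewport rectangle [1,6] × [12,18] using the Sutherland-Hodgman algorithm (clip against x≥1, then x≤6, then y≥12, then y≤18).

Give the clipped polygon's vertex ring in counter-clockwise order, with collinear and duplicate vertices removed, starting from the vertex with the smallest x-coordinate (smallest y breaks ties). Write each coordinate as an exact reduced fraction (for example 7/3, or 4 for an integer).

1. After x ≥ 1: [(2,1) (19,5) (17,8) (9,16) (3,14)]
2. After x ≤ 6: [(2,1) (6,33/17) (6,15) (3,14)]
3. After y ≥ 12: [(37/13,12) (6,12) (6,15) (3,14)]
4. After y ≤ 18: [(37/13,12) (6,12) (6,15) (3,14)]
5. Canonical ring: [(37/13,12) (6,12) (6,15) (3,14)]

Clipped polygon: [(37/13,12) (6,12) (6,15) (3,14)]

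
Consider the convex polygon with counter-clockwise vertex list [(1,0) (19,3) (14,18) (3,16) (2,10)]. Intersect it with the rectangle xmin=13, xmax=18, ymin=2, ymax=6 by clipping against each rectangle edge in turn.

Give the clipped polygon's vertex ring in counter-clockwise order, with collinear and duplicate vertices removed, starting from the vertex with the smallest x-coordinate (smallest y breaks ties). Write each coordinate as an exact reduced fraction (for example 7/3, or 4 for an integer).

1. After x ≥ 13: [(13,2) (19,3) (14,18) (13,196/11)]
2. After x ≤ 18: [(13,2) (18,17/6) (18,6) (14,18) (13,196/11)]
3. After y ≥ 2: [(13,2) (18,17/6) (18,6) (14,18) (13,196/11)]
4. After y ≤ 6: [(13,6) (13,2) (18,17/6) (18,6) (18,6)]
5. Canonical ring: [(13,2) (18,17/6) (18,6) (13,6)]

Clipped polygon: [(13,2) (18,17/6) (18,6) (13,6)]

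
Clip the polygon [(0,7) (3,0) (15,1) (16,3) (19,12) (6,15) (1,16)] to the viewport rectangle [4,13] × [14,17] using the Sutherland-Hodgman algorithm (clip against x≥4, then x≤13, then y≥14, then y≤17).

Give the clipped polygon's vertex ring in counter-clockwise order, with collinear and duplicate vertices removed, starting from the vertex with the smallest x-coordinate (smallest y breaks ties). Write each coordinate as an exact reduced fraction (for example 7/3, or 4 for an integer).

Clipped polygon: [(4,14) (31/3,14) (6,15) (4,77/5)]

1. After x ≥ 4: [(4,1/12) (15,1) (16,3) (19,12) (6,15) (4,77/5)]
2. After x ≤ 13: [(4,1/12) (13,5/6) (13,174/13) (6,15) (4,77/5)]
3. After y ≥ 14: [(4,14) (31/3,14) (6,15) (4,77/5)]
4. After y ≤ 17: [(4,14) (31/3,14) (6,15) (4,77/5)]
5. Canonical ring: [(4,14) (31/3,14) (6,15) (4,77/5)]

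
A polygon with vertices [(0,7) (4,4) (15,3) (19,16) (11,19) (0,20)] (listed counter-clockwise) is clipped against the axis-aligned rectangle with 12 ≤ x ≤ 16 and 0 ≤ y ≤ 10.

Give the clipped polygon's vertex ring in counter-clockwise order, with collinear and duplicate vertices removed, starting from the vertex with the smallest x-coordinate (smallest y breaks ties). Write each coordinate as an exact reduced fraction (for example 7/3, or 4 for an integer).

Clipped polygon: [(12,36/11) (15,3) (16,25/4) (16,10) (12,10)]

1. After x ≥ 12: [(12,36/11) (15,3) (19,16) (12,149/8)]
2. After x ≤ 16: [(12,36/11) (15,3) (16,25/4) (16,137/8) (12,149/8)]
3. After y ≥ 0: [(12,36/11) (15,3) (16,25/4) (16,137/8) (12,149/8)]
4. After y ≤ 10: [(12,10) (12,36/11) (15,3) (16,25/4) (16,10)]
5. Canonical ring: [(12,36/11) (15,3) (16,25/4) (16,10) (12,10)]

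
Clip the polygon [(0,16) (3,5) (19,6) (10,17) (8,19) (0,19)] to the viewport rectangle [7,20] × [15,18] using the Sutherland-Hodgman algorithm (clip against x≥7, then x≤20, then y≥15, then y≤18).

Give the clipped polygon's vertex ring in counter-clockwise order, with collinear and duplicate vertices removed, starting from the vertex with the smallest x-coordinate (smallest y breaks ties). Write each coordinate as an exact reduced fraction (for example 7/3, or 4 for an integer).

Clipped polygon: [(7,15) (128/11,15) (10,17) (9,18) (7,18)]

1. After x ≥ 7: [(7,21/4) (19,6) (10,17) (8,19) (7,19)]
2. After x ≤ 20: [(7,21/4) (19,6) (10,17) (8,19) (7,19)]
3. After y ≥ 15: [(7,15) (128/11,15) (10,17) (8,19) (7,19)]
4. After y ≤ 18: [(7,18) (7,15) (128/11,15) (10,17) (9,18)]
5. Canonical ring: [(7,15) (128/11,15) (10,17) (9,18) (7,18)]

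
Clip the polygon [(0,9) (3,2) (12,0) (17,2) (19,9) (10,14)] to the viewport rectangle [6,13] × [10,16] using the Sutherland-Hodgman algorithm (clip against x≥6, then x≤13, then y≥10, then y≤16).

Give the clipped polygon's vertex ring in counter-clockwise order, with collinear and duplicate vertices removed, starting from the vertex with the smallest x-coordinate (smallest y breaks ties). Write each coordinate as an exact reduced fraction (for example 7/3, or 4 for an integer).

Clipped polygon: [(6,10) (13,10) (13,37/3) (10,14) (6,12)]

1. After x ≥ 6: [(6,12) (6,4/3) (12,0) (17,2) (19,9) (10,14)]
2. After x ≤ 13: [(6,12) (6,4/3) (12,0) (13,2/5) (13,37/3) (10,14)]
3. After y ≥ 10: [(6,12) (6,10) (13,10) (13,37/3) (10,14)]
4. After y ≤ 16: [(6,12) (6,10) (13,10) (13,37/3) (10,14)]
5. Canonical ring: [(6,10) (13,10) (13,37/3) (10,14) (6,12)]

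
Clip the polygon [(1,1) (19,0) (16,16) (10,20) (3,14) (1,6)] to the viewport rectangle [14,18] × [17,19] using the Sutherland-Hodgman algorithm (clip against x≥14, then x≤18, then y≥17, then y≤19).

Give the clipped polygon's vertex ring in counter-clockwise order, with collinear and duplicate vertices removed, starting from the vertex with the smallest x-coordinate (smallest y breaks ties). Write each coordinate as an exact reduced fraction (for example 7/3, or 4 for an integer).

Clipped polygon: [(14,17) (29/2,17) (14,52/3)]

1. After x ≥ 14: [(14,5/18) (19,0) (16,16) (14,52/3)]
2. After x ≤ 18: [(14,5/18) (18,1/18) (18,16/3) (16,16) (14,52/3)]
3. After y ≥ 17: [(14,17) (29/2,17) (14,52/3)]
4. After y ≤ 19: [(14,17) (29/2,17) (14,52/3)]
5. Canonical ring: [(14,17) (29/2,17) (14,52/3)]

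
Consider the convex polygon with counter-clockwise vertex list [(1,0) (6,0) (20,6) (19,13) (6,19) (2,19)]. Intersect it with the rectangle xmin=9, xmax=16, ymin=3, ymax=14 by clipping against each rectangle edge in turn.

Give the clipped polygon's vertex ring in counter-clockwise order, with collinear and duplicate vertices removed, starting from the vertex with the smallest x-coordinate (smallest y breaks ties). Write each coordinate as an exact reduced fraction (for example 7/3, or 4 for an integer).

Clipped polygon: [(9,3) (13,3) (16,30/7) (16,14) (9,14)]

1. After x ≥ 9: [(9,9/7) (20,6) (19,13) (9,229/13)]
2. After x ≤ 16: [(9,9/7) (16,30/7) (16,187/13) (9,229/13)]
3. After y ≥ 3: [(9,3) (13,3) (16,30/7) (16,187/13) (9,229/13)]
4. After y ≤ 14: [(9,14) (9,3) (13,3) (16,30/7) (16,14)]
5. Canonical ring: [(9,3) (13,3) (16,30/7) (16,14) (9,14)]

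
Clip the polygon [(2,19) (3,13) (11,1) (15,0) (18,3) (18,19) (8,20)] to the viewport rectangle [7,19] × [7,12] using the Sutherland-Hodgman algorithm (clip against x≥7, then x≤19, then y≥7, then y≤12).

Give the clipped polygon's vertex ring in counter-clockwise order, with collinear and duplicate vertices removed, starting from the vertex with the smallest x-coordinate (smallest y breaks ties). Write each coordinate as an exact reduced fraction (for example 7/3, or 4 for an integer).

1. After x ≥ 7: [(7,119/6) (7,7) (11,1) (15,0) (18,3) (18,19) (8,20)]
2. After x ≤ 19: [(7,119/6) (7,7) (11,1) (15,0) (18,3) (18,19) (8,20)]
3. After y ≥ 7: [(7,119/6) (7,7) (7,7) (18,7) (18,19) (8,20)]
4. After y ≤ 12: [(7,12) (7,7) (7,7) (18,7) (18,12)]
5. Canonical ring: [(7,7) (18,7) (18,12) (7,12)]

Clipped polygon: [(7,7) (18,7) (18,12) (7,12)]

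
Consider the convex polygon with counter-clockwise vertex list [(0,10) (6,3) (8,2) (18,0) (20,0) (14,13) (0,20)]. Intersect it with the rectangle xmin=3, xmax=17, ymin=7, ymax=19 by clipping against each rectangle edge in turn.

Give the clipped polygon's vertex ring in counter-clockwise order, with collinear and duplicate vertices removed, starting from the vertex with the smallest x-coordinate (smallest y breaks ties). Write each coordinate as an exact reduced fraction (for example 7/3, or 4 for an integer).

Clipped polygon: [(3,7) (218/13,7) (14,13) (3,37/2)]

1. After x ≥ 3: [(3,13/2) (6,3) (8,2) (18,0) (20,0) (14,13) (3,37/2)]
2. After x ≤ 17: [(3,13/2) (6,3) (8,2) (17,1/5) (17,13/2) (14,13) (3,37/2)]
3. After y ≥ 7: [(3,7) (218/13,7) (14,13) (3,37/2)]
4. After y ≤ 19: [(3,7) (218/13,7) (14,13) (3,37/2)]
5. Canonical ring: [(3,7) (218/13,7) (14,13) (3,37/2)]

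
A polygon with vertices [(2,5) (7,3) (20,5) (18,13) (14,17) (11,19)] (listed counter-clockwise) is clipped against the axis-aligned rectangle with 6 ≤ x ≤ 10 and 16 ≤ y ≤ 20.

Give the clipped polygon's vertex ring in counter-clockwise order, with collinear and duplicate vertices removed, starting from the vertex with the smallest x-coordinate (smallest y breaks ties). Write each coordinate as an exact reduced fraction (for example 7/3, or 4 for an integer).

1. After x ≥ 6: [(6,101/9) (6,17/5) (7,3) (20,5) (18,13) (14,17) (11,19)]
2. After x ≤ 10: [(10,157/9) (6,101/9) (6,17/5) (7,3) (10,45/13)]
3. After y ≥ 16: [(10,16) (10,157/9) (127/14,16)]
4. After y ≤ 20: [(10,16) (10,157/9) (127/14,16)]
5. Canonical ring: [(127/14,16) (10,16) (10,157/9)]

Clipped polygon: [(127/14,16) (10,16) (10,157/9)]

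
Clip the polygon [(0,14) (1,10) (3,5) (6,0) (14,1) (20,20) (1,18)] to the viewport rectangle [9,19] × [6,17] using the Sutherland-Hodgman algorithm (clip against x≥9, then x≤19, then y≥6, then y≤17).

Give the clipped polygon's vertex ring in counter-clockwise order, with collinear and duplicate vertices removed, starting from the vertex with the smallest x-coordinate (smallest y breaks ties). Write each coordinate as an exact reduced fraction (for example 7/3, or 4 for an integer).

Clipped polygon: [(9,6) (296/19,6) (19,101/6) (19,17) (9,17)]

1. After x ≥ 9: [(9,3/8) (14,1) (20,20) (9,358/19)]
2. After x ≤ 19: [(9,3/8) (14,1) (19,101/6) (19,378/19) (9,358/19)]
3. After y ≥ 6: [(9,6) (296/19,6) (19,101/6) (19,378/19) (9,358/19)]
4. After y ≤ 17: [(9,17) (9,6) (296/19,6) (19,101/6) (19,17)]
5. Canonical ring: [(9,6) (296/19,6) (19,101/6) (19,17) (9,17)]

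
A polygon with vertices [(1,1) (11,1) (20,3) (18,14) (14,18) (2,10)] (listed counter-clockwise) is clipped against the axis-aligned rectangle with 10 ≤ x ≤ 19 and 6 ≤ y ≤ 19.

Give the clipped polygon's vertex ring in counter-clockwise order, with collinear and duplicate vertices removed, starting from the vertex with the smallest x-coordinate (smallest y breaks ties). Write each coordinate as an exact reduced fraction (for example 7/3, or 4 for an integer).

Clipped polygon: [(10,6) (19,6) (19,17/2) (18,14) (14,18) (10,46/3)]

1. After x ≥ 10: [(10,1) (11,1) (20,3) (18,14) (14,18) (10,46/3)]
2. After x ≤ 19: [(10,1) (11,1) (19,25/9) (19,17/2) (18,14) (14,18) (10,46/3)]
3. After y ≥ 6: [(10,6) (19,6) (19,17/2) (18,14) (14,18) (10,46/3)]
4. After y ≤ 19: [(10,6) (19,6) (19,17/2) (18,14) (14,18) (10,46/3)]
5. Canonical ring: [(10,6) (19,6) (19,17/2) (18,14) (14,18) (10,46/3)]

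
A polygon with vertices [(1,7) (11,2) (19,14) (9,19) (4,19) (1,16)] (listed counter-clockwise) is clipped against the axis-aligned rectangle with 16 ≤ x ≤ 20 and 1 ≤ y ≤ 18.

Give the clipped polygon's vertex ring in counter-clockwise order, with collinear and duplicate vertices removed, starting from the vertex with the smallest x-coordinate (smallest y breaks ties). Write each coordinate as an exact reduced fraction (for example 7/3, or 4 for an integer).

1. After x ≥ 16: [(16,19/2) (19,14) (16,31/2)]
2. After x ≤ 20: [(16,19/2) (19,14) (16,31/2)]
3. After y ≥ 1: [(16,19/2) (19,14) (16,31/2)]
4. After y ≤ 18: [(16,19/2) (19,14) (16,31/2)]
5. Canonical ring: [(16,19/2) (19,14) (16,31/2)]

Clipped polygon: [(16,19/2) (19,14) (16,31/2)]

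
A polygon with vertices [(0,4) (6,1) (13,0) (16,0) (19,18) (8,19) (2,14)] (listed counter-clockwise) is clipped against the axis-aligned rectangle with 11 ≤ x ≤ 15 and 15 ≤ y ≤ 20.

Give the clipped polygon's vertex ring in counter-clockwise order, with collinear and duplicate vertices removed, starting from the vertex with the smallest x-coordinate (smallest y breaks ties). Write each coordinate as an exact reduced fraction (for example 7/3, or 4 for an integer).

Clipped polygon: [(11,15) (15,15) (15,202/11) (11,206/11)]

1. After x ≥ 11: [(11,2/7) (13,0) (16,0) (19,18) (11,206/11)]
2. After x ≤ 15: [(11,2/7) (13,0) (15,0) (15,202/11) (11,206/11)]
3. After y ≥ 15: [(11,15) (15,15) (15,202/11) (11,206/11)]
4. After y ≤ 20: [(11,15) (15,15) (15,202/11) (11,206/11)]
5. Canonical ring: [(11,15) (15,15) (15,202/11) (11,206/11)]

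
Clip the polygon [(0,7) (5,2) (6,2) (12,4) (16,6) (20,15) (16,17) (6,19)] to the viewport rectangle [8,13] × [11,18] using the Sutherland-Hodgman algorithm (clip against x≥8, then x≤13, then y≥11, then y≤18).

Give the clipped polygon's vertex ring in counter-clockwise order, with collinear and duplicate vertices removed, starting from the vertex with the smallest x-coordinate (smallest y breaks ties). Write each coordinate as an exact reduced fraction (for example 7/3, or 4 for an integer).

Clipped polygon: [(8,11) (13,11) (13,88/5) (11,18) (8,18)]

1. After x ≥ 8: [(8,8/3) (12,4) (16,6) (20,15) (16,17) (8,93/5)]
2. After x ≤ 13: [(8,8/3) (12,4) (13,9/2) (13,88/5) (8,93/5)]
3. After y ≥ 11: [(8,11) (13,11) (13,88/5) (8,93/5)]
4. After y ≤ 18: [(8,18) (8,11) (13,11) (13,88/5) (11,18)]
5. Canonical ring: [(8,11) (13,11) (13,88/5) (11,18) (8,18)]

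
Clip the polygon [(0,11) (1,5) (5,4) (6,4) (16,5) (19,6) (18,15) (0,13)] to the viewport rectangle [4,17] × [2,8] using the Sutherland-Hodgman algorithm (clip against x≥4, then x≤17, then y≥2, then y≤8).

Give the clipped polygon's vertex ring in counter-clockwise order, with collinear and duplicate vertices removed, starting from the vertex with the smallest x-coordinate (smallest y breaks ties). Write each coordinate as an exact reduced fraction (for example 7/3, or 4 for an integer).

Clipped polygon: [(4,17/4) (5,4) (6,4) (16,5) (17,16/3) (17,8) (4,8)]

1. After x ≥ 4: [(4,17/4) (5,4) (6,4) (16,5) (19,6) (18,15) (4,121/9)]
2. After x ≤ 17: [(4,17/4) (5,4) (6,4) (16,5) (17,16/3) (17,134/9) (4,121/9)]
3. After y ≥ 2: [(4,17/4) (5,4) (6,4) (16,5) (17,16/3) (17,134/9) (4,121/9)]
4. After y ≤ 8: [(4,8) (4,17/4) (5,4) (6,4) (16,5) (17,16/3) (17,8)]
5. Canonical ring: [(4,17/4) (5,4) (6,4) (16,5) (17,16/3) (17,8) (4,8)]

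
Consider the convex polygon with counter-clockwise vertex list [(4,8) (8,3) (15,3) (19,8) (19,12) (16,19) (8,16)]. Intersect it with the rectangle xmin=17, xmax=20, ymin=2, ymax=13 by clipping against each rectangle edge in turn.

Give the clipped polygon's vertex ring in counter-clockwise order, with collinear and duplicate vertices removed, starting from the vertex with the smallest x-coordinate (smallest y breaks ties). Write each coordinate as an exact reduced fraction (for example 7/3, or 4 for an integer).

1. After x ≥ 17: [(17,11/2) (19,8) (19,12) (17,50/3)]
2. After x ≤ 20: [(17,11/2) (19,8) (19,12) (17,50/3)]
3. After y ≥ 2: [(17,11/2) (19,8) (19,12) (17,50/3)]
4. After y ≤ 13: [(17,13) (17,11/2) (19,8) (19,12) (130/7,13)]
5. Canonical ring: [(17,11/2) (19,8) (19,12) (130/7,13) (17,13)]

Clipped polygon: [(17,11/2) (19,8) (19,12) (130/7,13) (17,13)]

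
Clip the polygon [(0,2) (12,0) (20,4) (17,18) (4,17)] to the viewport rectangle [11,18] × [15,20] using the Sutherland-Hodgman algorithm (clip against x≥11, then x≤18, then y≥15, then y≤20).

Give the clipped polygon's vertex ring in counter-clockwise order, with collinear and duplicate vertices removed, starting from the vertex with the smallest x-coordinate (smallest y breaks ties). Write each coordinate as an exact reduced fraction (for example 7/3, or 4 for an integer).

1. After x ≥ 11: [(11,1/6) (12,0) (20,4) (17,18) (11,228/13)]
2. After x ≤ 18: [(11,1/6) (12,0) (18,3) (18,40/3) (17,18) (11,228/13)]
3. After y ≥ 15: [(11,15) (247/14,15) (17,18) (11,228/13)]
4. After y ≤ 20: [(11,15) (247/14,15) (17,18) (11,228/13)]
5. Canonical ring: [(11,15) (247/14,15) (17,18) (11,228/13)]

Clipped polygon: [(11,15) (247/14,15) (17,18) (11,228/13)]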